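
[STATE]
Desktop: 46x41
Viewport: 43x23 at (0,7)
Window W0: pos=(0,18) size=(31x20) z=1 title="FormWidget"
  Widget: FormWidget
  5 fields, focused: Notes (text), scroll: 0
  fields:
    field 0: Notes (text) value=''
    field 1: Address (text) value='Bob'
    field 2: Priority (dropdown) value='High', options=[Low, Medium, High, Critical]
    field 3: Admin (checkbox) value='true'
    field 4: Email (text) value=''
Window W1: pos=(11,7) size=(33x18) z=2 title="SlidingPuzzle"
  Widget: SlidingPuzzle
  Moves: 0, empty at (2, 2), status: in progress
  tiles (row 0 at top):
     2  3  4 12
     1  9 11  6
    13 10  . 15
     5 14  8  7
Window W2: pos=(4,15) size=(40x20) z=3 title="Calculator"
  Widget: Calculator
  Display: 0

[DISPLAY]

           ┏━━━━━━━━━━━━━━━━━━━━━━━━━━━━━━━
           ┃ SlidingPuzzle                 
           ┠───────────────────────────────
           ┃┌────┬────┬────┬────┐          
           ┃│  2 │  3 │  4 │ 12 │          
           ┃├────┼────┼────┼────┤          
           ┃│  1 │  9 │ 11 │  6 │          
           ┃├────┼────┼────┼────┤          
    ┏━━━━━━━━━━━━━━━━━━━━━━━━━━━━━━━━━━━━━━
    ┃ Calculator                           
    ┠──────────────────────────────────────
┏━━━┃                                     0
┃ Fo┃┌───┬───┬───┬───┐                     
┠───┃│ 7 │ 8 │ 9 │ ÷ │                     
┃> N┃├───┼───┼───┼───┤                     
┃  A┃│ 4 │ 5 │ 6 │ × │                     
┃  P┃├───┼───┼───┼───┤                     
┃  A┃│ 1 │ 2 │ 3 │ - │                     
┃  E┃├───┼───┼───┼───┤                     
┃   ┃│ 0 │ . │ = │ + │                     
┃   ┃├───┼───┼───┼───┤                     
┃   ┃│ C │ MC│ MR│ M+│                     
┃   ┃└───┴───┴───┴───┘                     


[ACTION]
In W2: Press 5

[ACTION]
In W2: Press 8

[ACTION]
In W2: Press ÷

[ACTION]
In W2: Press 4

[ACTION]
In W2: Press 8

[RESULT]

           ┏━━━━━━━━━━━━━━━━━━━━━━━━━━━━━━━
           ┃ SlidingPuzzle                 
           ┠───────────────────────────────
           ┃┌────┬────┬────┬────┐          
           ┃│  2 │  3 │  4 │ 12 │          
           ┃├────┼────┼────┼────┤          
           ┃│  1 │  9 │ 11 │  6 │          
           ┃├────┼────┼────┼────┤          
    ┏━━━━━━━━━━━━━━━━━━━━━━━━━━━━━━━━━━━━━━
    ┃ Calculator                           
    ┠──────────────────────────────────────
┏━━━┃                                    48
┃ Fo┃┌───┬───┬───┬───┐                     
┠───┃│ 7 │ 8 │ 9 │ ÷ │                     
┃> N┃├───┼───┼───┼───┤                     
┃  A┃│ 4 │ 5 │ 6 │ × │                     
┃  P┃├───┼───┼───┼───┤                     
┃  A┃│ 1 │ 2 │ 3 │ - │                     
┃  E┃├───┼───┼───┼───┤                     
┃   ┃│ 0 │ . │ = │ + │                     
┃   ┃├───┼───┼───┼───┤                     
┃   ┃│ C │ MC│ MR│ M+│                     
┃   ┃└───┴───┴───┴───┘                     


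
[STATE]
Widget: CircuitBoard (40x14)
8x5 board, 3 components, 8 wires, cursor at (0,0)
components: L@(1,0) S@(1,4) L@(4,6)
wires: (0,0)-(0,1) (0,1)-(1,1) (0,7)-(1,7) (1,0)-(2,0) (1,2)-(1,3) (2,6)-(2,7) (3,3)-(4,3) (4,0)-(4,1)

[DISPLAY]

   0 1 2 3 4 5 6 7                      
0  [.]─ ·                       ·       
        │                       │       
1   L   ·   · ─ ·   S           ·       
    │                                   
2   ·                       · ─ ·       
                                        
3               ·                       
                │                       
4   · ─ ·       ·           L           
Cursor: (0,0)                           
                                        
                                        
                                        


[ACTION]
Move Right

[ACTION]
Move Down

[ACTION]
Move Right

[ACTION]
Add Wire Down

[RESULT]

   0 1 2 3 4 5 6 7                      
0   · ─ ·                       ·       
        │                       │       
1   L   ·  [.]─ ·   S           ·       
    │       │                           
2   ·       ·               · ─ ·       
                                        
3               ·                       
                │                       
4   · ─ ·       ·           L           
Cursor: (1,2)                           
                                        
                                        
                                        


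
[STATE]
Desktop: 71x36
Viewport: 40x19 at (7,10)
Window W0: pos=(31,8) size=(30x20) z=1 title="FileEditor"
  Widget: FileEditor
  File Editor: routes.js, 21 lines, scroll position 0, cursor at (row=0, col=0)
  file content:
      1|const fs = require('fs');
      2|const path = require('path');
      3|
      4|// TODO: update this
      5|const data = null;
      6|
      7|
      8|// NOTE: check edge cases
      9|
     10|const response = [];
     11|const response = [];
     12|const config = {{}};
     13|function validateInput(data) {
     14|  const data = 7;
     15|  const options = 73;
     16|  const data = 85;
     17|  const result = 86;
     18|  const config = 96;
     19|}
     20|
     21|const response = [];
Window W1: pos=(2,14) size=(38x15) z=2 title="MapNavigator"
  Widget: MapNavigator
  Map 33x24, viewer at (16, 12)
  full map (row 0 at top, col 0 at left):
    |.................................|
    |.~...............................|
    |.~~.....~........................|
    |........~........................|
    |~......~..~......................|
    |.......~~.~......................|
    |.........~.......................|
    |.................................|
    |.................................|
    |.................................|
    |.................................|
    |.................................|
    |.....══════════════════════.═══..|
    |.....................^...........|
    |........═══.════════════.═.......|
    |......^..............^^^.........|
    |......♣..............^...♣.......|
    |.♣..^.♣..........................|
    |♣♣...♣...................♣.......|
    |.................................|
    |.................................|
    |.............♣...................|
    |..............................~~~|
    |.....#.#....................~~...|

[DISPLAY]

                        ┠───────────────
                        ┃█onst fs = requ
                        ┃const path = re
                        ┃               
━━━━━━━━━━━━━━━━━━━━━━━━━━━━━━━━┓ update
Navigator                       ┃ta = nu
────────────────────────────────┨       
............................... ┃       
............................... ┃ check 
............................... ┃       
............................... ┃sponse 
............................... ┃sponse 
...═══════════@══════════.═══.. ┃nfig = 
...................^........... ┃ valida
......═══.════════════.═....... ┃data = 
....^..............^^^......... ┃options
....♣..............^...♣....... ┃data = 
..^.♣.......................... ┃━━━━━━━
━━━━━━━━━━━━━━━━━━━━━━━━━━━━━━━━┛       


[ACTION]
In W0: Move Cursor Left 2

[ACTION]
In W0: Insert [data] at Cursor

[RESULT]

                        ┠───────────────
                        ┃data█onst fs = 
                        ┃const path = re
                        ┃               
━━━━━━━━━━━━━━━━━━━━━━━━━━━━━━━━┓ update
Navigator                       ┃ta = nu
────────────────────────────────┨       
............................... ┃       
............................... ┃ check 
............................... ┃       
............................... ┃sponse 
............................... ┃sponse 
...═══════════@══════════.═══.. ┃nfig = 
...................^........... ┃ valida
......═══.════════════.═....... ┃data = 
....^..............^^^......... ┃options
....♣..............^...♣....... ┃data = 
..^.♣.......................... ┃━━━━━━━
━━━━━━━━━━━━━━━━━━━━━━━━━━━━━━━━┛       


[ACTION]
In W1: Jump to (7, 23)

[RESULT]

                        ┠───────────────
                        ┃data█onst fs = 
                        ┃const path = re
                        ┃               
━━━━━━━━━━━━━━━━━━━━━━━━━━━━━━━━┓ update
Navigator                       ┃ta = nu
────────────────────────────────┨       
       ♣♣...♣...................┃       
       .........................┃ check 
       .........................┃       
       .............♣...........┃sponse 
       .........................┃sponse 
       .....#.@.................┃nfig = 
                                ┃ valida
                                ┃data = 
                                ┃options
                                ┃data = 
                                ┃━━━━━━━
━━━━━━━━━━━━━━━━━━━━━━━━━━━━━━━━┛       


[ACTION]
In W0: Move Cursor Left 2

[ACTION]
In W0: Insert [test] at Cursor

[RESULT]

                        ┠───────────────
                        ┃datest█aconst f
                        ┃const path = re
                        ┃               
━━━━━━━━━━━━━━━━━━━━━━━━━━━━━━━━┓ update
Navigator                       ┃ta = nu
────────────────────────────────┨       
       ♣♣...♣...................┃       
       .........................┃ check 
       .........................┃       
       .............♣...........┃sponse 
       .........................┃sponse 
       .....#.@.................┃nfig = 
                                ┃ valida
                                ┃data = 
                                ┃options
                                ┃data = 
                                ┃━━━━━━━
━━━━━━━━━━━━━━━━━━━━━━━━━━━━━━━━┛       


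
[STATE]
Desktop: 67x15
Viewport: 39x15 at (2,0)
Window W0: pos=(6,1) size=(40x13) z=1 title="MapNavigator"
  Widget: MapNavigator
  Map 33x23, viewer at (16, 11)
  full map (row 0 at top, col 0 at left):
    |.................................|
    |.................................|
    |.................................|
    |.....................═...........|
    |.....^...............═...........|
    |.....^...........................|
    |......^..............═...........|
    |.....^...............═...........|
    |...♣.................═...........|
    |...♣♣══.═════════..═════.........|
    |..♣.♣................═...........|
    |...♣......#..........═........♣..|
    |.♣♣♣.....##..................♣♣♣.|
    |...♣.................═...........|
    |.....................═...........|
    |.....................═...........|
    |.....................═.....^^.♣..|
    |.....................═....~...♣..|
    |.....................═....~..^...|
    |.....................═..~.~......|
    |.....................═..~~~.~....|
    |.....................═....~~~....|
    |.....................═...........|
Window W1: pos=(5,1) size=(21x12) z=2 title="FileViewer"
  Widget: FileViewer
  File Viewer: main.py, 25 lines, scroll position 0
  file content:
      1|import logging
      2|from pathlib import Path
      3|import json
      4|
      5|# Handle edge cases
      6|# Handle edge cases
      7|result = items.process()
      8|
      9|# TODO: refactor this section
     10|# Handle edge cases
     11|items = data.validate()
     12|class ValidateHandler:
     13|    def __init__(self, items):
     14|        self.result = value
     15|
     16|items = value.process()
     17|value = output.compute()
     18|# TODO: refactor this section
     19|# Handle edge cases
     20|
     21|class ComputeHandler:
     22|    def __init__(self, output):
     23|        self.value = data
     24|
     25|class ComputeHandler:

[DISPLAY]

                                       
   ┏━━━━━━━━━━━━━━━━━━━┓━━━━━━━━━━━━━━━
   ┃ FileViewer        ┃               
   ┠───────────────────┨───────────────
   ┃import logging    ▲┃.....═.........
   ┃from pathlib impor█┃.....═.........
   ┃import json       ░┃═..═════.......
   ┃                  ░┃.....═.........
   ┃# Handle edge case░┃@....═........♣
   ┃# Handle edge case░┃.............♣♣
   ┃result = items.pro░┃.....═.........
   ┃                  ▼┃.....═.........
   ┗━━━━━━━━━━━━━━━━━━━┛.....═.........
    ┗━━━━━━━━━━━━━━━━━━━━━━━━━━━━━━━━━━
                                       


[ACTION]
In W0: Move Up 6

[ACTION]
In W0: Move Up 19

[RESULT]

                                       
   ┏━━━━━━━━━━━━━━━━━━━┓━━━━━━━━━━━━━━━
   ┃ FileViewer        ┃               
   ┠───────────────────┨───────────────
   ┃import logging    ▲┃               
   ┃from pathlib impor█┃               
   ┃import json       ░┃               
   ┃                  ░┃               
   ┃# Handle edge case░┃@..............
   ┃# Handle edge case░┃...............
   ┃result = items.pro░┃...............
   ┃                  ▼┃.....═.........
   ┗━━━━━━━━━━━━━━━━━━━┛.....═.........
    ┗━━━━━━━━━━━━━━━━━━━━━━━━━━━━━━━━━━
                                       


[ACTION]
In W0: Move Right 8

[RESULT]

                                       
   ┏━━━━━━━━━━━━━━━━━━━┓━━━━━━━━━━━━━━━
   ┃ FileViewer        ┃               
   ┠───────────────────┨───────────────
   ┃import logging    ▲┃               
   ┃from pathlib impor█┃               
   ┃import json       ░┃               
   ┃                  ░┃               
   ┃# Handle edge case░┃@........      
   ┃# Handle edge case░┃.........      
   ┃result = items.pro░┃.........      
   ┃                  ▼┃.........      
   ┗━━━━━━━━━━━━━━━━━━━┛.........      
    ┗━━━━━━━━━━━━━━━━━━━━━━━━━━━━━━━━━━
                                       


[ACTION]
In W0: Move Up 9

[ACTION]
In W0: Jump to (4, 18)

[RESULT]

                                       
   ┏━━━━━━━━━━━━━━━━━━━┓━━━━━━━━━━━━━━━
   ┃ FileViewer        ┃               
   ┠───────────────────┨───────────────
   ┃import logging    ▲┃...............
   ┃from pathlib impor█┃...............
   ┃import json       ░┃...............
   ┃                  ░┃...............
   ┃# Handle edge case░┃@..............
   ┃# Handle edge case░┃...............
   ┃result = items.pro░┃...............
   ┃                  ▼┃...............
   ┗━━━━━━━━━━━━━━━━━━━┛...............
    ┗━━━━━━━━━━━━━━━━━━━━━━━━━━━━━━━━━━
                                       


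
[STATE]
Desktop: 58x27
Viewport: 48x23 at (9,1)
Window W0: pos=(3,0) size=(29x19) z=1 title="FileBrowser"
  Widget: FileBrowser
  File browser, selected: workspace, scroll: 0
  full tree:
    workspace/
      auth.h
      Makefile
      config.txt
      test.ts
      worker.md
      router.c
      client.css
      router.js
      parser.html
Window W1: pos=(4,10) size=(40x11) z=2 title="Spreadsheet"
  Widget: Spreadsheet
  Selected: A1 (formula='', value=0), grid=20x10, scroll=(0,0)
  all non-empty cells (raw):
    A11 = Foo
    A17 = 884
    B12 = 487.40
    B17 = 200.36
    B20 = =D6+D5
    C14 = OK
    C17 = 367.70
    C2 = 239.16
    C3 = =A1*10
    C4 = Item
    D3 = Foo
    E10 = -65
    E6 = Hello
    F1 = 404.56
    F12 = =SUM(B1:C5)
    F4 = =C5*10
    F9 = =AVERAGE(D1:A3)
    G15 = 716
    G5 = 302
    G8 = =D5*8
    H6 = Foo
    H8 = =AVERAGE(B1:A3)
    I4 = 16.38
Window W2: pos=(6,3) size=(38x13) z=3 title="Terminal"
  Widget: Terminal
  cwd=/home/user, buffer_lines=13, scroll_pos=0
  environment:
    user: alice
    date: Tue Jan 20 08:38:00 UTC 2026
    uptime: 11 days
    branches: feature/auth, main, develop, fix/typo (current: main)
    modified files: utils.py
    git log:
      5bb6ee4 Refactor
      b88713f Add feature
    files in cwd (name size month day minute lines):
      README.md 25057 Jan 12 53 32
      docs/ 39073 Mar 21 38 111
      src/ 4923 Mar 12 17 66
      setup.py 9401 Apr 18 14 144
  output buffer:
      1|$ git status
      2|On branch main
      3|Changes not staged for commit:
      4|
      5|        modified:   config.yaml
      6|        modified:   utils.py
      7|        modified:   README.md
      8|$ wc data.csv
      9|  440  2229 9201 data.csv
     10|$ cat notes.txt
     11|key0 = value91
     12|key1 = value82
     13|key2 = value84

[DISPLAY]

Browser               ┃                         
──────────────────────┨                         
━━━━━━━━━━━━━━━━━━━━━━━━━━━━━━━━━━┓             
erminal                           ┃             
──────────────────────────────────┨             
git status                        ┃             
 branch main                      ┃             
anges not staged for commit:      ┃             
                                  ┃             
      modified:   config.yaml     ┃             
      modified:   utils.py        ┃             
      modified:   README.md       ┃             
wc data.csv                       ┃             
440  2229 9201 data.csv           ┃             
━━━━━━━━━━━━━━━━━━━━━━━━━━━━━━━━━━┛             
     [0]       0       0       0  ┃             
       0       0  239.16       0  ┃             
       0       0       0Foo       ┃             
       0       0Item           0  ┃             
━━━━━━━━━━━━━━━━━━━━━━━━━━━━━━━━━━┛             
                                                
                                                
                                                


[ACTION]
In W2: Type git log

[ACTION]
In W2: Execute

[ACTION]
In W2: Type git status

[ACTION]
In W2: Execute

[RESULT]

Browser               ┃                         
──────────────────────┨                         
━━━━━━━━━━━━━━━━━━━━━━━━━━━━━━━━━━┓             
erminal                           ┃             
──────────────────────────────────┨             
git log                           ┃             
b6ee4 Refactor                    ┃             
8713f Add feature                 ┃             
git status                        ┃             
 branch main                      ┃             
anges not staged for commit:      ┃             
                                  ┃             
      modified:   utils.py        ┃             
█                                 ┃             
━━━━━━━━━━━━━━━━━━━━━━━━━━━━━━━━━━┛             
     [0]       0       0       0  ┃             
       0       0  239.16       0  ┃             
       0       0       0Foo       ┃             
       0       0Item           0  ┃             
━━━━━━━━━━━━━━━━━━━━━━━━━━━━━━━━━━┛             
                                                
                                                
                                                


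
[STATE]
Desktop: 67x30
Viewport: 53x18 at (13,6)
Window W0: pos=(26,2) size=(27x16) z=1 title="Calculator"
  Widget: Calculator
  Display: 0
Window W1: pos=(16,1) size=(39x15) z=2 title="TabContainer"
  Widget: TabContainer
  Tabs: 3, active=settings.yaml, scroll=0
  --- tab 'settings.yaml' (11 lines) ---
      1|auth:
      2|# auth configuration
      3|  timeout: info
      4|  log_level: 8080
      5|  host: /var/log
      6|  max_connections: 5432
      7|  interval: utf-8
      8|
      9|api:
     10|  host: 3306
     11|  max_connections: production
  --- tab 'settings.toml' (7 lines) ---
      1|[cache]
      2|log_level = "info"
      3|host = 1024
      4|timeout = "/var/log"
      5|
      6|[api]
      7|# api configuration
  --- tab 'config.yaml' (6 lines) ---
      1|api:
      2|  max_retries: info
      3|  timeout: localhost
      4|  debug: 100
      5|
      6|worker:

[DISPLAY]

   ┃auth:                                ┃           
   ┃# auth configuration                 ┃           
   ┃  timeout: info                      ┃           
   ┃  log_level: 8080                    ┃           
   ┃  host: /var/log                     ┃           
   ┃  max_connections: 5432              ┃           
   ┃  interval: utf-8                    ┃           
   ┃                                     ┃           
   ┃api:                                 ┃           
   ┗━━━━━━━━━━━━━━━━━━━━━━━━━━━━━━━━━━━━━┛           
             ┃└───┴───┴───┴───┘        ┃             
             ┗━━━━━━━━━━━━━━━━━━━━━━━━━┛             
                                                     
                                                     
                                                     
                                                     
                                                     
                                                     


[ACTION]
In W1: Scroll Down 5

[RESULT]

   ┃  max_connections: 5432              ┃           
   ┃  interval: utf-8                    ┃           
   ┃                                     ┃           
   ┃api:                                 ┃           
   ┃  host: 3306                         ┃           
   ┃  max_connections: production        ┃           
   ┃                                     ┃           
   ┃                                     ┃           
   ┃                                     ┃           
   ┗━━━━━━━━━━━━━━━━━━━━━━━━━━━━━━━━━━━━━┛           
             ┃└───┴───┴───┴───┘        ┃             
             ┗━━━━━━━━━━━━━━━━━━━━━━━━━┛             
                                                     
                                                     
                                                     
                                                     
                                                     
                                                     


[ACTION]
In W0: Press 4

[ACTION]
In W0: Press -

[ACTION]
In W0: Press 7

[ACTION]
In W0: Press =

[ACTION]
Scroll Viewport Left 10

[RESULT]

             ┃  max_connections: 5432              ┃ 
             ┃  interval: utf-8                    ┃ 
             ┃                                     ┃ 
             ┃api:                                 ┃ 
             ┃  host: 3306                         ┃ 
             ┃  max_connections: production        ┃ 
             ┃                                     ┃ 
             ┃                                     ┃ 
             ┃                                     ┃ 
             ┗━━━━━━━━━━━━━━━━━━━━━━━━━━━━━━━━━━━━━┛ 
                       ┃└───┴───┴───┴───┘        ┃   
                       ┗━━━━━━━━━━━━━━━━━━━━━━━━━┛   
                                                     
                                                     
                                                     
                                                     
                                                     
                                                     


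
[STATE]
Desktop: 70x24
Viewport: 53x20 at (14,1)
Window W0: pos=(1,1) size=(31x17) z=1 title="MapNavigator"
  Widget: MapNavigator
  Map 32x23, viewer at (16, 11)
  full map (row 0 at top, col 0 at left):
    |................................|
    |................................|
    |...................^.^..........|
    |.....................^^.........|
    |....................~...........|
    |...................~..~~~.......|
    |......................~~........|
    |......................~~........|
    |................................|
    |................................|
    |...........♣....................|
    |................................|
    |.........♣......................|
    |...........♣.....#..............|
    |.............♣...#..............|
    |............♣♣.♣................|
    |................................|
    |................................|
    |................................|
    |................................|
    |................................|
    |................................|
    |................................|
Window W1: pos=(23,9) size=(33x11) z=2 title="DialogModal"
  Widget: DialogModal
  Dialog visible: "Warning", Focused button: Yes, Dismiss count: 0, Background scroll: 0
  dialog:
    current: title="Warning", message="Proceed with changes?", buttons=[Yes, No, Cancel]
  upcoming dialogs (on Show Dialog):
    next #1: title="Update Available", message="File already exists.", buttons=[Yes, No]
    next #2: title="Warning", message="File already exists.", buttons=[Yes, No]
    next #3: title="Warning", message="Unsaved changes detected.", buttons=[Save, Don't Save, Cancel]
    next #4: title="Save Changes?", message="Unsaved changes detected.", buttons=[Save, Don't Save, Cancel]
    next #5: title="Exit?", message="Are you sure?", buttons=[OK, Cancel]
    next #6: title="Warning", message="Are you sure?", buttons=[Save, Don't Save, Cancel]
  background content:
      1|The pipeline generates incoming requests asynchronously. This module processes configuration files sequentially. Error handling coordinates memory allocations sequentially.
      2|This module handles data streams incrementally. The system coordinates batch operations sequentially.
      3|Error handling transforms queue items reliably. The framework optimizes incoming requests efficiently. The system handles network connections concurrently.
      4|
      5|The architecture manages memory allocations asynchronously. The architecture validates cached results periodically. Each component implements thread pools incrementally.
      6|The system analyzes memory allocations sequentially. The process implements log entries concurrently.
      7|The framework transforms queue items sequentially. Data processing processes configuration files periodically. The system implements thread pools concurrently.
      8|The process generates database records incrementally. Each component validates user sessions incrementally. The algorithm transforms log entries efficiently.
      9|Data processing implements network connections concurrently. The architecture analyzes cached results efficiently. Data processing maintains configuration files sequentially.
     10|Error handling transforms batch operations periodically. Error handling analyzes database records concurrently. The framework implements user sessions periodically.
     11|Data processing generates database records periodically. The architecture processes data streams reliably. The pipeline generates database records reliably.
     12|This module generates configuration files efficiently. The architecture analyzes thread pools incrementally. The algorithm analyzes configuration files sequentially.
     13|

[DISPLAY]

━━━━━━━━━━━━━━━━━┓                                   
r                ┃                                   
─────────────────┨                                   
.....~..~~~......┃                                   
........~~.......┃                                   
........~~.......┃                                   
.................┃                                   
.................┃                                   
.........┏━━━━━━━━━━━━━━━━━━━━━━━━━━━━━━━┓           
..@......┃ DialogModal                   ┃           
.........┠───────────────────────────────┨           
...#.....┃The pipeline generates incoming┃           
...#.....┃Thi┌───────────────────────┐eam┃           
.♣.......┃Err│        Warning        │eue┃           
.........┃   │ Proceed with changes? │   ┃           
.........┃The│  [Yes]  No   Cancel   │ory┃           
━━━━━━━━━┃The└───────────────────────┘llo┃           
         ┃The framework transforms queue ┃           
         ┗━━━━━━━━━━━━━━━━━━━━━━━━━━━━━━━┛           
                                                     


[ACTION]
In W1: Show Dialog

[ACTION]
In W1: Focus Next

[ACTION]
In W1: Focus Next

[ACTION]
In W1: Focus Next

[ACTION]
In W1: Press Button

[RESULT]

━━━━━━━━━━━━━━━━━┓                                   
r                ┃                                   
─────────────────┨                                   
.....~..~~~......┃                                   
........~~.......┃                                   
........~~.......┃                                   
.................┃                                   
.................┃                                   
.........┏━━━━━━━━━━━━━━━━━━━━━━━━━━━━━━━┓           
..@......┃ DialogModal                   ┃           
.........┠───────────────────────────────┨           
...#.....┃The pipeline generates incoming┃           
...#.....┃This module handles data stream┃           
.♣.......┃Error handling transforms queue┃           
.........┃                               ┃           
.........┃The architecture manages memory┃           
━━━━━━━━━┃The system analyzes memory allo┃           
         ┃The framework transforms queue ┃           
         ┗━━━━━━━━━━━━━━━━━━━━━━━━━━━━━━━┛           
                                                     


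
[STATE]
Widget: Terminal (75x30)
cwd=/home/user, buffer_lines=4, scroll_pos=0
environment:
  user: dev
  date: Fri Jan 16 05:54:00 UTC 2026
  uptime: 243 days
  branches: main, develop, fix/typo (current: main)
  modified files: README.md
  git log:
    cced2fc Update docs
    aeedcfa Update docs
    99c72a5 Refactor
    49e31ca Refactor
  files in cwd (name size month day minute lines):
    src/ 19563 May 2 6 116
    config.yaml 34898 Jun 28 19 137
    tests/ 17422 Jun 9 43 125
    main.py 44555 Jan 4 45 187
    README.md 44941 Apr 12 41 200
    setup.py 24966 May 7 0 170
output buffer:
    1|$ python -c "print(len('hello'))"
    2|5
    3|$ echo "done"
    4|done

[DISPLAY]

$ python -c "print(len('hello'))"                                          
5                                                                          
$ echo "done"                                                              
done                                                                       
$ █                                                                        
                                                                           
                                                                           
                                                                           
                                                                           
                                                                           
                                                                           
                                                                           
                                                                           
                                                                           
                                                                           
                                                                           
                                                                           
                                                                           
                                                                           
                                                                           
                                                                           
                                                                           
                                                                           
                                                                           
                                                                           
                                                                           
                                                                           
                                                                           
                                                                           
                                                                           


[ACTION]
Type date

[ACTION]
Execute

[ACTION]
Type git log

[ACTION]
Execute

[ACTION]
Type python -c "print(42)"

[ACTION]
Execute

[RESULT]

$ python -c "print(len('hello'))"                                          
5                                                                          
$ echo "done"                                                              
done                                                                       
$ date                                                                     
Fri Jan 16 05:54:00 UTC 2026                                               
$ git log                                                                  
cced2fc Update docs                                                        
aeedcfa Update docs                                                        
99c72a5 Refactor                                                           
49e31ca Refactor                                                           
$ python -c "print(42)"                                                    
42                                                                         
$ █                                                                        
                                                                           
                                                                           
                                                                           
                                                                           
                                                                           
                                                                           
                                                                           
                                                                           
                                                                           
                                                                           
                                                                           
                                                                           
                                                                           
                                                                           
                                                                           
                                                                           


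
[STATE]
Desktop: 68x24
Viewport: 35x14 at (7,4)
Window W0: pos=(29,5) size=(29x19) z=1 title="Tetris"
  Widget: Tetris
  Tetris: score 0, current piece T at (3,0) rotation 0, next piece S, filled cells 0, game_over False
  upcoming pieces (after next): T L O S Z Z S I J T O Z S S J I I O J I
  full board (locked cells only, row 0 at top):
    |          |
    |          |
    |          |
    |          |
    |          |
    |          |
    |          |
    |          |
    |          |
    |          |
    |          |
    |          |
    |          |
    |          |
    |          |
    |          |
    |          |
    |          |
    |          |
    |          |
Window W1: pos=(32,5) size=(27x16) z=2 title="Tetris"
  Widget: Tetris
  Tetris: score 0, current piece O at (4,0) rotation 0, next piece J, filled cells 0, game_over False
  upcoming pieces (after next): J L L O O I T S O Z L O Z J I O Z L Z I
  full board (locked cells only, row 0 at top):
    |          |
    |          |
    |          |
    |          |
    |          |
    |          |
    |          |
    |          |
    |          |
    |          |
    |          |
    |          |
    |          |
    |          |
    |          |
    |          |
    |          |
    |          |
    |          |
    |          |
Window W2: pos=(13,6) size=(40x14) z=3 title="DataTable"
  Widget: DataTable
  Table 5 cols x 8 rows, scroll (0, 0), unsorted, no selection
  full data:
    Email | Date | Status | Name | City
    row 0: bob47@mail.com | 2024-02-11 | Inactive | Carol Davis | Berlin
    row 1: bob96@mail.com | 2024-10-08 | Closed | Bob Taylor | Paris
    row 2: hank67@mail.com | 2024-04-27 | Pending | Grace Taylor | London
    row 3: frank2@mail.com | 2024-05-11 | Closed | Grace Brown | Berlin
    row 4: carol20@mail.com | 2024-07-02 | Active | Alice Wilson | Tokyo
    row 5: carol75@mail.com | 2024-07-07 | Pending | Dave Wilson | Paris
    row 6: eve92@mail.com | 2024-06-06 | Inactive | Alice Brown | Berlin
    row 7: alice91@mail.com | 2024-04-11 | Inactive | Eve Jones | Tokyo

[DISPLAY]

                                   
                      ┏━━┏━━━━━━━━━
      ┏━━━━━━━━━━━━━━━━━━━━━━━━━━━━
      ┃ DataTable                  
      ┠────────────────────────────
      ┃Email           │Date      │
      ┃────────────────┼──────────┼
      ┃bob47@mail.com  │2024-02-11│
      ┃bob96@mail.com  │2024-10-08│
      ┃hank67@mail.com │2024-04-27│
      ┃frank2@mail.com │2024-05-11│
      ┃carol20@mail.com│2024-07-02│
      ┃carol75@mail.com│2024-07-07│
      ┃eve92@mail.com  │2024-06-06│


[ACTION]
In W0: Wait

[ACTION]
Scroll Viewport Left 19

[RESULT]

                                   
                             ┏━━┏━━
             ┏━━━━━━━━━━━━━━━━━━━━━
             ┃ DataTable           
             ┠─────────────────────
             ┃Email           │Date
             ┃────────────────┼────
             ┃bob47@mail.com  │2024
             ┃bob96@mail.com  │2024
             ┃hank67@mail.com │2024
             ┃frank2@mail.com │2024
             ┃carol20@mail.com│2024
             ┃carol75@mail.com│2024
             ┃eve92@mail.com  │2024


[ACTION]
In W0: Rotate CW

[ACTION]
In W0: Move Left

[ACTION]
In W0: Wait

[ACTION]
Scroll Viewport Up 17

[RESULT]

                                   
                                   
                                   
                                   
                                   
                             ┏━━┏━━
             ┏━━━━━━━━━━━━━━━━━━━━━
             ┃ DataTable           
             ┠─────────────────────
             ┃Email           │Date
             ┃────────────────┼────
             ┃bob47@mail.com  │2024
             ┃bob96@mail.com  │2024
             ┃hank67@mail.com │2024
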